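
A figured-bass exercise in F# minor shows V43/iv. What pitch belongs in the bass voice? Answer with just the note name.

C#

The applied chord V43/iv is rooted on F#: F#-A#-C#-E.
The figure 43 means second inversion — the fifth is in the bass.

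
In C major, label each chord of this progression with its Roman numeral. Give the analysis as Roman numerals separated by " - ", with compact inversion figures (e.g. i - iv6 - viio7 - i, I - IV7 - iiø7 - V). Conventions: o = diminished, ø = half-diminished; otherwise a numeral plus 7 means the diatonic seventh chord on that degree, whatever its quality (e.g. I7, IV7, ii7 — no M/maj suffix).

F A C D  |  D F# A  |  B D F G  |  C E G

F-A-C-D has root D, degree 2 in C major, so ii65.
D-F#-A is the secondary dominant of V (major triad on D): V/V.
B-D-F-G has root G, degree 5 in C major, so V65.
C-E-G: major triad on C = scale degree 1 → I.

ii65 - V/V - V65 - I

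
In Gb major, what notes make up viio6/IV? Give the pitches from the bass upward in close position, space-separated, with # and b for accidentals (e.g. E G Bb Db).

The slash marks an applied leading-tone chord: viio of IV. In Gb major, IV is Cb, so the leading tone to it is Bb, a half step below.
Building a diminished triad on Bb gives Bb-Db-Fb.
With the 6 figure the chord is in first inversion; from the bass Db upward in close position it reads Db-Fb-Bb.

Db Fb Bb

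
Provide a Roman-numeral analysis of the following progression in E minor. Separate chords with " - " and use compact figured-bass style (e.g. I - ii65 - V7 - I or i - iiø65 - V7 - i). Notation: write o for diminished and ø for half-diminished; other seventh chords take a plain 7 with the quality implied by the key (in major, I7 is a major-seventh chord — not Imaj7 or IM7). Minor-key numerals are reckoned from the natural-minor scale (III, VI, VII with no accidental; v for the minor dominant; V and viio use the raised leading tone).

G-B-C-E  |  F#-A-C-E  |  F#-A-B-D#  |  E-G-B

VI43 - iiø7 - V43 - i

G-B-C-E: root C is the submediant; major seventh chord there is VI43.
F#-A-C-E: half-diminished seventh chord on F# = scale degree 2 → iiø7.
F#-A-B-D#: root B is the dominant; dominant seventh chord there is V43.
E-G-B: root E is the tonic; minor triad there is i.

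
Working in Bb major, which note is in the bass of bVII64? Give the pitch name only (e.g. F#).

Eb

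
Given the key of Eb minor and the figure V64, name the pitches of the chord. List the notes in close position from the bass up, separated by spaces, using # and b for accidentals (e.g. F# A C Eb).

F Bb D

In Eb minor, the dominant is Bb. The dominant is major (leading tone raised), so V is a major triad.
That chord is spelled Bb-D-F.
The figured bass 64 indicates second inversion, placing the fifth (F) in the bass: F-Bb-D.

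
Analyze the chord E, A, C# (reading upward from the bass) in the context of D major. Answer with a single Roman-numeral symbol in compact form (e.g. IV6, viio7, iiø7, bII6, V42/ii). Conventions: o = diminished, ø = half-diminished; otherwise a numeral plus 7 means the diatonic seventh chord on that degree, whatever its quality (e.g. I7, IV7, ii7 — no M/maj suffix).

V64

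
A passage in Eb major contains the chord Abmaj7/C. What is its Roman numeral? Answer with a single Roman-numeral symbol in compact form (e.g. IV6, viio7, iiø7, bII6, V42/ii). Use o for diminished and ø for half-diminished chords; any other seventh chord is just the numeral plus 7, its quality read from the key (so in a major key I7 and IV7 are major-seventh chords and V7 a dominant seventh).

Stacked in thirds the chord is Ab-C-Eb-G: a major seventh chord on Ab.
Ab is scale degree 4 in Eb major, and a major seventh chord on that degree is written IV7.
With C in the bass the chord is in first inversion, so the figured bass is 65.

IV65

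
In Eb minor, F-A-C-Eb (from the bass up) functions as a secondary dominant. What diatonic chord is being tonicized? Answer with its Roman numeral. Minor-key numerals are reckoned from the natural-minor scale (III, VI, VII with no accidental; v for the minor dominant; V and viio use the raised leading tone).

V

The chord is a dominant seventh chord on F.
A dominant resolves down a perfect fifth: F → Bb. In Eb minor, Bb is scale degree 5, i.e. V.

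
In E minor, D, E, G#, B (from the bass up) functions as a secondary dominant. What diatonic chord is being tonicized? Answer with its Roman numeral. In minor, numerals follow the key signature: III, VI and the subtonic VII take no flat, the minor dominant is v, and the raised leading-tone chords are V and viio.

The chord is a dominant seventh chord on E.
A dominant resolves down a perfect fifth: E → A. In E minor, A is scale degree 4, i.e. iv.

iv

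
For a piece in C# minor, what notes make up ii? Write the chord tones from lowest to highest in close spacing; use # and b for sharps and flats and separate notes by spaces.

Scale degree 2 in C# minor is D#; here the chord built on it is altered to a minor triad. ii is the minor supertonic, borrowed from the parallel major (the Dorian ii).
So the chord is D#-F#-A#.

D# F# A#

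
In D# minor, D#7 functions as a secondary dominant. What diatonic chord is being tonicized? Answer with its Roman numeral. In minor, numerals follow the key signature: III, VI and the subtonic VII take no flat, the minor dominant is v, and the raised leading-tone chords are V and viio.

The chord is a dominant seventh chord on D#.
A dominant resolves down a perfect fifth: D# → G#. In D# minor, G# is scale degree 4, i.e. iv.

iv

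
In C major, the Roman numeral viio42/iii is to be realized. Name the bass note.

C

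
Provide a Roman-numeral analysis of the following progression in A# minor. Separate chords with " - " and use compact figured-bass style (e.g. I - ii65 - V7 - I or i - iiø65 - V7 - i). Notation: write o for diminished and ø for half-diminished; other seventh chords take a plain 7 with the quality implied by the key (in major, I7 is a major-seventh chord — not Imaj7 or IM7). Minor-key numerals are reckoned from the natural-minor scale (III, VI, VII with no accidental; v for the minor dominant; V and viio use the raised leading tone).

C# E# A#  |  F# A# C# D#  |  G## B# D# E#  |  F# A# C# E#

C#-E#-A#: minor triad on A# = scale degree 1 → i6.
F#-A#-C#-D#: minor seventh chord on D# = scale degree 4 → iv65.
G##-B#-D#-E#: root E# is the dominant; dominant seventh chord there is V65.
F#-A#-C#-E#: root F# is the submediant; major seventh chord there is VI7.

i6 - iv65 - V65 - VI7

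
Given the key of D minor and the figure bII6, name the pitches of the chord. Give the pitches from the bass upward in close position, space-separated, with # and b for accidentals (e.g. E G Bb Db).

bII6 is the Neapolitan sixth — a major triad on the lowered second degree, here in its customary first inversion. In D minor that root is Eb.
So the chord is Eb-G-Bb.
The figured bass 6 indicates first inversion, placing the third (G) in the bass: G-Bb-Eb.

G Bb Eb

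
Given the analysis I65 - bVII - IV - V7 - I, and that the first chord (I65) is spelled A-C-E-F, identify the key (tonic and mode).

The chord Fmaj7/A is a major seventh chord rooted on F; its label is I65.
If F is scale degree 1 and the mode makes that degree carry a major seventh chord, the tonic is F and the mode is major.

F major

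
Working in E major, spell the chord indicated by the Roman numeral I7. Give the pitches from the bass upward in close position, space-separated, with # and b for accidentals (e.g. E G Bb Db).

E G# B D#

In E major, the tonic is E, and the diatonic chord built there is a major seventh chord.
Stacking thirds from E gives E-G#-B-D#.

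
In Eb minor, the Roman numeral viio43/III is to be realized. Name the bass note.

The applied chord viio43/III is rooted on F: F-Ab-Cb-Ebb.
The figure 43 means second inversion — the fifth is in the bass.

Cb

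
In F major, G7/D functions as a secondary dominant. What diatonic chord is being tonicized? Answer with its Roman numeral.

V

The chord is a dominant seventh chord on G.
A dominant resolves down a perfect fifth: G → C. In F major, C is scale degree 5, i.e. V.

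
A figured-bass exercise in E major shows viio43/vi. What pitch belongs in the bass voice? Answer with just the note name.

F#

The applied chord viio43/vi is rooted on B#: B#-D#-F#-A.
The figure 43 means second inversion — the fifth is in the bass.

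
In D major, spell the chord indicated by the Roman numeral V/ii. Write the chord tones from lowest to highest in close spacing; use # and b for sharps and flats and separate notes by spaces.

B D# F#

V/ii is a secondary dominant — the dominant triad of ii. ii in D major is E, so the applied chord's root is B, a perfect fifth above.
Building a major triad on B gives B-D#-F#.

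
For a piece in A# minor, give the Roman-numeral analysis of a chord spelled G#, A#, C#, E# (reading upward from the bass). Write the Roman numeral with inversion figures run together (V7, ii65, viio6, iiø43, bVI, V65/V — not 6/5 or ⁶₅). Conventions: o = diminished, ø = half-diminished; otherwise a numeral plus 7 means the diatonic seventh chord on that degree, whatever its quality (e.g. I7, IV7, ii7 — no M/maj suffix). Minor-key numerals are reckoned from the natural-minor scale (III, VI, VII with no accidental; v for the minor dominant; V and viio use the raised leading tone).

i42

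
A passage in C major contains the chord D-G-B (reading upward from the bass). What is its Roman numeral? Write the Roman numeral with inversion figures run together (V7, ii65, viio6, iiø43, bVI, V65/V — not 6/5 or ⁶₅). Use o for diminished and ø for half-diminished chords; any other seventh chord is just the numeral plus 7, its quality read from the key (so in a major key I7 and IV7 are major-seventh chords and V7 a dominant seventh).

V64

The pitches G-B-D form a major triad rooted on G.
G is scale degree 5 in C major, and a major triad on that degree is written V.
With D in the bass the chord is in second inversion, so the figured bass is 64.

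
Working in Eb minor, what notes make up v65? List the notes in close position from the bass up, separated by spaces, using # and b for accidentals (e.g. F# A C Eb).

Db F Ab Bb

In Eb minor, scale degree 5 is Bb, and the diatonic chord built there is a minor seventh chord.
That chord is spelled Bb-Db-F-Ab.
With the 65 figure the chord is in first inversion; from the bass Db upward in close position it reads Db-F-Ab-Bb.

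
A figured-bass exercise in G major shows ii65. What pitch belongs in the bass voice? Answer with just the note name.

C

ii in G major has root A; the chord is A-C-E-G.
The figure 65 means first inversion — the third is in the bass.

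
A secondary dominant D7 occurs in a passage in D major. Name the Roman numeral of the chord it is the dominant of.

The chord is a dominant seventh chord on D.
A dominant resolves down a perfect fifth: D → G. In D major, G is scale degree 4, i.e. IV.

IV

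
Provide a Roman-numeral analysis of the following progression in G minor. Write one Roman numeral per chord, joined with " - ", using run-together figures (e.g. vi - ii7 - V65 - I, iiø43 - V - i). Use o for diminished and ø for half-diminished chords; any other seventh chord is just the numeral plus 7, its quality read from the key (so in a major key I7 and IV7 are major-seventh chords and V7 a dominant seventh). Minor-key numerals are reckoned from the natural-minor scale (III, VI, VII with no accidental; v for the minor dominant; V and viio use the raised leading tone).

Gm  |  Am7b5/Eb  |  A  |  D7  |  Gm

i - iiø43 - V/V - V7 - i

Gm has root G, degree 1 in G minor, so i.
Am7b5/Eb has root A, degree 2 in G minor, so iiø43.
A is the secondary dominant of V (major triad on A): V/V.
D7: root D is the dominant; dominant seventh chord there is V7.
Gm: minor triad on G = scale degree 1 → i.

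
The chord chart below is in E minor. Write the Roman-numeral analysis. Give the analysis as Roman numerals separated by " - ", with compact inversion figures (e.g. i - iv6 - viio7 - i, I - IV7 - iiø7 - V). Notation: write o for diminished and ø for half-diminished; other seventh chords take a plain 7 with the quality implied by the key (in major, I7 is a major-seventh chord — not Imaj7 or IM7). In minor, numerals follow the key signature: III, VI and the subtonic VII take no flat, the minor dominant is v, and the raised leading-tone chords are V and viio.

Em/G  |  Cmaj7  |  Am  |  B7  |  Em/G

i6 - VI7 - iv - V7 - i6

Em/G has root E, degree 1 in E minor, so i6.
Cmaj7: root C is the submediant; major seventh chord there is VI7.
Am has root A, degree 4 in E minor, so iv.
B7: dominant seventh chord on B = scale degree 5 → V7.
Em/G: root E is the tonic; minor triad there is i6.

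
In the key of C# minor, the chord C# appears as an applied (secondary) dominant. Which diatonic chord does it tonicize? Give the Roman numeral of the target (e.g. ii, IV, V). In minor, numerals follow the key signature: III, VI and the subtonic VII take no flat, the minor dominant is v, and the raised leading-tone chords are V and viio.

The chord is a major triad on C#.
A dominant resolves down a perfect fifth: C# → F#. In C# minor, F# is scale degree 4, i.e. iv.

iv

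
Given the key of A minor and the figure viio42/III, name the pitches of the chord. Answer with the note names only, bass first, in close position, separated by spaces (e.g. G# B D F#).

The slash marks an applied leading-tone chord: viio of III. In A minor, III is C, so the leading tone to it is B, a half step below.
Building a fully diminished seventh chord on B gives B-D-F-Ab.
With the 42 figure the chord is in third inversion; from the bass Ab upward in close position it reads Ab-B-D-F.

Ab B D F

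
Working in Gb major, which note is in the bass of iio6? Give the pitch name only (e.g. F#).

Cb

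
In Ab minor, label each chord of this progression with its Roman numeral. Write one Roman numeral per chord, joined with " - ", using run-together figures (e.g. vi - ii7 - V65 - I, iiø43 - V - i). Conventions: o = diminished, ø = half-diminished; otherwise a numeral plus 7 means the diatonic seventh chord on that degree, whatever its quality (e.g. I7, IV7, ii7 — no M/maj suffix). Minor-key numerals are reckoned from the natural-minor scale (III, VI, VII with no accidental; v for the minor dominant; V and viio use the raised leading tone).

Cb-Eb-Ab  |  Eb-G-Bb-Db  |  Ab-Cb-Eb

i6 - V7 - i

Cb-Eb-Ab has root Ab, degree 1 in Ab minor, so i6.
Eb-G-Bb-Db: root Eb is the dominant; dominant seventh chord there is V7.
Ab-Cb-Eb: minor triad on Ab = scale degree 1 → i.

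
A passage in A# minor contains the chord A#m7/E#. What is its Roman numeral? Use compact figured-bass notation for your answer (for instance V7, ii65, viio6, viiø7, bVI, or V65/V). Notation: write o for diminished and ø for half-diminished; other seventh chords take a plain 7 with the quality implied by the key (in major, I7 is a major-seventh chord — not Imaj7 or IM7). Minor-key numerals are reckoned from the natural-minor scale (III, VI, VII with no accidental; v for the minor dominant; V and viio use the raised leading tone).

Stacked in thirds the chord is A#-C#-E#-G#: a minor seventh chord on A#.
A# is scale degree 1 in A# minor, and a minor seventh chord on that degree is written i7.
With E# in the bass the chord is in second inversion, so the figured bass is 43.

i43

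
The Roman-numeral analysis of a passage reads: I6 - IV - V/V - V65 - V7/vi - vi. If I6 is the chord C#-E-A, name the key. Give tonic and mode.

A major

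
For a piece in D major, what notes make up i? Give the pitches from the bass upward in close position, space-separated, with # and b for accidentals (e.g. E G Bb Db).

Scale degree 1 in D major is D; here the chord built on it is altered to a minor triad. i is the minor tonic, borrowed from the parallel minor.
So the chord is D-F-A.

D F A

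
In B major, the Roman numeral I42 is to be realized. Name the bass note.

A#

I in B major has root B; the chord is B-D#-F#-A#.
The figure 42 means third inversion — the seventh is in the bass.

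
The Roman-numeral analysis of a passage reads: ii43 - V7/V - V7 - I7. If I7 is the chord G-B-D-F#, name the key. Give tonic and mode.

G major

The anchor chord is a major seventh chord on G, labeled I7.
If G is scale degree 1 and the mode makes that degree carry a major seventh chord, the tonic is G and the mode is major.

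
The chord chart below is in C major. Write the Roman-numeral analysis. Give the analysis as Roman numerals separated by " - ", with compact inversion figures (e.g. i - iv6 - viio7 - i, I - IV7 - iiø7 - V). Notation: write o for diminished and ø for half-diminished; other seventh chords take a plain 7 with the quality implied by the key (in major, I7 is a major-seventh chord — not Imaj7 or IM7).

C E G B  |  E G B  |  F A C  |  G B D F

C-E-G-B: root C is the tonic; major seventh chord there is I7.
E-G-B has root E, degree 3 in C major, so iii.
F-A-C: root F is the subdominant; major triad there is IV.
G-B-D-F has root G, degree 5 in C major, so V7.

I7 - iii - IV - V7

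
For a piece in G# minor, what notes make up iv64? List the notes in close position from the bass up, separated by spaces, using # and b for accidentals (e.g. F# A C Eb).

G# C# E

The numeral's case and figure indicate a minor triad. In G# minor its root, the subdominant, is C#.
Stacking thirds from C# gives C#-E-G#.
The figured bass 64 indicates second inversion, placing the fifth (G#) in the bass: G#-C#-E.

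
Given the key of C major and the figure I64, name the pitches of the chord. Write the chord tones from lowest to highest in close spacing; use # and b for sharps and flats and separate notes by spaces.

In C major, scale degree 1 is C, and the diatonic chord built there is a major triad.
Stacking thirds from C gives C-E-G.
The figured bass 64 indicates second inversion, placing the fifth (G) in the bass: G-C-E.

G C E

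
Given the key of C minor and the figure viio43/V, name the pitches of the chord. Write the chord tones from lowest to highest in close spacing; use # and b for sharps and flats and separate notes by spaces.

The slash marks an applied leading-tone chord: viio of V. In C minor, V is G, so the leading tone to it is F#, a half step below.
Building a fully diminished seventh chord on F# gives F#-A-C-Eb.
With the 43 figure the chord is in second inversion; from the bass C upward in close position it reads C-Eb-F#-A.

C Eb F# A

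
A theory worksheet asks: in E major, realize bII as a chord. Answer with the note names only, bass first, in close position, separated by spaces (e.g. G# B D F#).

Scale degree 2 in E major is F#; lowering it a half step gives F. bII is the Neapolitan chord — a major triad on the lowered second degree.
So the chord is F-A-C, a major triad.

F A C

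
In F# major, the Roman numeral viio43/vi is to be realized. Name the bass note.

G#

The applied chord viio43/vi is rooted on C##: C##-E#-G#-B.
The figure 43 means second inversion — the fifth is in the bass.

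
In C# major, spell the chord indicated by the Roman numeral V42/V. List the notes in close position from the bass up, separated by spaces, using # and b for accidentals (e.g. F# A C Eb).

C# D# F## A#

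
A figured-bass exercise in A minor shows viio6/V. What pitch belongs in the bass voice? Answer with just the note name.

The applied chord viio6/V is rooted on D#: D#-F#-A.
The figure 6 means first inversion — the third is in the bass.

F#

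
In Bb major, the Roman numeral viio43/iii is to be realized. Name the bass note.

G

The applied chord viio43/iii is rooted on C#: C#-E-G-Bb.
The figure 43 means second inversion — the fifth is in the bass.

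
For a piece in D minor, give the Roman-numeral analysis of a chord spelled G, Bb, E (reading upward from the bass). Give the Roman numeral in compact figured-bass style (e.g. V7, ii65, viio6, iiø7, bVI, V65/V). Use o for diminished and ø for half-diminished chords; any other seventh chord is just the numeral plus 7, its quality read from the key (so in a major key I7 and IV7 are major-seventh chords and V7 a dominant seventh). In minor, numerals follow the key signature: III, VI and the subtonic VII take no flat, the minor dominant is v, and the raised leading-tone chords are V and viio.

iio6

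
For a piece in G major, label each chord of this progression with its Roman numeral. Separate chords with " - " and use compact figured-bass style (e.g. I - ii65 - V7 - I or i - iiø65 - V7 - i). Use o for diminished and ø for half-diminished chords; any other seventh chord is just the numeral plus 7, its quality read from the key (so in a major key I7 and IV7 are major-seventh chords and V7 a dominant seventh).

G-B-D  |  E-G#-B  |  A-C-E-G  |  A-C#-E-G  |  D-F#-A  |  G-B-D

I - V/ii - ii7 - V7/V - V - I

G-B-D has root G, degree 1 in G major, so I.
E-G#-B: chromatic; E is V of ii, so V/ii.
A-C-E-G: minor seventh chord on A = scale degree 2 → ii7.
A-C#-E-G is the secondary dominant of V (dominant seventh chord on A): V7/V.
D-F#-A: root D is the dominant; major triad there is V.
G-B-D: major triad on G = scale degree 1 → I.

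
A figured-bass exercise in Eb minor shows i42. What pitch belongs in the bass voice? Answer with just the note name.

Db

i in Eb minor has root Eb; the chord is Eb-Gb-Bb-Db.
The figure 42 means third inversion — the seventh is in the bass.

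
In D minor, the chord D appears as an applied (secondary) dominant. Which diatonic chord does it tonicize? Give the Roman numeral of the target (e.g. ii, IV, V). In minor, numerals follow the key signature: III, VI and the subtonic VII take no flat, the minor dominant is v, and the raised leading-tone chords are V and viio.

The chord is a major triad on D.
A dominant resolves down a perfect fifth: D → G. In D minor, G is scale degree 4, i.e. iv.

iv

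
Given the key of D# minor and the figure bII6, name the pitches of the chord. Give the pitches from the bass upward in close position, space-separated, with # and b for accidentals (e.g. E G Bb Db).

G# B E

Scale degree 2 in D# minor is E#; lowering it a half step gives E. bII6 is the Neapolitan sixth — a major triad on the lowered second degree, here in its customary first inversion.
So the chord is E-G#-B.
With the 6 figure the chord is in first inversion; from the bass G# upward in close position it reads G#-B-E.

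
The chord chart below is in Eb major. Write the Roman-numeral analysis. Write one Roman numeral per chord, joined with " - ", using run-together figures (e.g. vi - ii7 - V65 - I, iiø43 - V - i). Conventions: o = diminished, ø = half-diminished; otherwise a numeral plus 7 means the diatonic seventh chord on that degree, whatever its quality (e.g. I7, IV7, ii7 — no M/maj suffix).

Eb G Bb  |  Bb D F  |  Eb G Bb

I - V - I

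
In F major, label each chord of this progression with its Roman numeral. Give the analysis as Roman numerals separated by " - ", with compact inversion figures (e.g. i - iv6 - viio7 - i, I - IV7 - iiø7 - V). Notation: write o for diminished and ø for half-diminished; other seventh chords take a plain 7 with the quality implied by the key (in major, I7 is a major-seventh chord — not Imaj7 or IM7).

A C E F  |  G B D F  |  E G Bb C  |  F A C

I65 - V7/V - V65 - I

A-C-E-F has root F, degree 1 in F major, so I65.
G-B-D-F: a dominant seventh chord on G, the applied dominant of V → V7/V.
E-G-Bb-C: root C is the dominant; dominant seventh chord there is V65.
F-A-C: root F is the tonic; major triad there is I.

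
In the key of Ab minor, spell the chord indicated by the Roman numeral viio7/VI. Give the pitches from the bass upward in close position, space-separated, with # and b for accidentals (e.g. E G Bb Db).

Eb Gb Bbb Dbb

viio7/VI is a secondary leading-tone chord. The target VI is Fb in Ab minor; the applied chord is rooted a semitone below, on Eb.
Building a fully diminished seventh chord on Eb gives Eb-Gb-Bbb-Dbb.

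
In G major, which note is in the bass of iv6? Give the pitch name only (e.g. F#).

Eb

iv in G major has root C; the chord is C-Eb-G.
The figure 6 means first inversion — the third is in the bass.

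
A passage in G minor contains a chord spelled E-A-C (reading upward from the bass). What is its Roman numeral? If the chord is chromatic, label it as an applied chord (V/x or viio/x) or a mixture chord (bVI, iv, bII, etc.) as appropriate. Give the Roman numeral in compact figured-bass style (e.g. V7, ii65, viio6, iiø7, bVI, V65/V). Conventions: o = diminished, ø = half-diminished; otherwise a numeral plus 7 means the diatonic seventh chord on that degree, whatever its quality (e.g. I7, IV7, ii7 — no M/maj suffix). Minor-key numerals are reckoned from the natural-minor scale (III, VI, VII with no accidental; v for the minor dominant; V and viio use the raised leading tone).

The pitches A-C-E form a minor triad rooted on A.
A is the second degree of G minor. This is the minor supertonic, borrowed from the parallel major (the Dorian ii).
With E in the bass the chord is in second inversion, so the figured bass is 64.

ii64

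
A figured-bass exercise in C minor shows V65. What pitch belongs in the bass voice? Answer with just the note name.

B

V in C minor has root G; the chord is G-B-D-F.
The figure 65 means first inversion — the third is in the bass.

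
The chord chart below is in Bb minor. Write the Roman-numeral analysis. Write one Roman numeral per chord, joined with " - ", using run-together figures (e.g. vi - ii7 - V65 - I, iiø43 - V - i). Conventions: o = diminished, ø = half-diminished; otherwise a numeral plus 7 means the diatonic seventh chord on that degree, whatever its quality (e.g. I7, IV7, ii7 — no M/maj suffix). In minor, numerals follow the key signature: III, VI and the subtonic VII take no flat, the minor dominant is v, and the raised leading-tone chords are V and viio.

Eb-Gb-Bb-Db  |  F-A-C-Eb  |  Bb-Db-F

iv7 - V7 - i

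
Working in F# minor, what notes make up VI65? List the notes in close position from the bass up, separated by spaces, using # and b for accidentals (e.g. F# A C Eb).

F# A C# D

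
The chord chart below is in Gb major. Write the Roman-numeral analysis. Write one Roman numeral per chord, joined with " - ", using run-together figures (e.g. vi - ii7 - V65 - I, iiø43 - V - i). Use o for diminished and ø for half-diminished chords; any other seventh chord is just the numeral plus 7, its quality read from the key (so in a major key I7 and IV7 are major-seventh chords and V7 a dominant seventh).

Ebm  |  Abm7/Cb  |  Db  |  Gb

vi - ii65 - V - I

Ebm: minor triad on Eb = scale degree 6 → vi.
Abm7/Cb has root Ab, degree 2 in Gb major, so ii65.
Db: major triad on Db = scale degree 5 → V.
Gb has root Gb, degree 1 in Gb major, so I.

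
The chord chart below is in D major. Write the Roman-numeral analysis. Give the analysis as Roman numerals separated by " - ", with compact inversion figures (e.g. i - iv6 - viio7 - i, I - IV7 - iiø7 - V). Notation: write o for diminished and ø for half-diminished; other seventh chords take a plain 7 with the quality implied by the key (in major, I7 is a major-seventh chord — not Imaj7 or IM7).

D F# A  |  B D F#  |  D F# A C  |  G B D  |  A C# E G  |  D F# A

I - vi - V7/IV - IV - V7 - I

D-F#-A has root D, degree 1 in D major, so I.
B-D-F#: minor triad on B = scale degree 6 → vi.
D-F#-A-C: chromatic; D is V of IV, so V7/IV.
G-B-D has root G, degree 4 in D major, so IV.
A-C#-E-G: root A is the dominant; dominant seventh chord there is V7.
D-F#-A: major triad on D = scale degree 1 → I.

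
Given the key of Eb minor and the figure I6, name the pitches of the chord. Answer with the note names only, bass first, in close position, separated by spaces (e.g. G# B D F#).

G Bb Eb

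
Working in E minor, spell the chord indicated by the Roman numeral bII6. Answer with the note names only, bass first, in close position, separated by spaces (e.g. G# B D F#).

bII6 is the Neapolitan sixth — a major triad on the lowered second degree, here in its customary first inversion. In E minor that root is F.
So the chord is F-A-C.
With the 6 figure the chord is in first inversion; from the bass A upward in close position it reads A-C-F.

A C F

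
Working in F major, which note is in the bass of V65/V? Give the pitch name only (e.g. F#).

B

The applied chord V65/V is rooted on G: G-B-D-F.
The figure 65 means first inversion — the third is in the bass.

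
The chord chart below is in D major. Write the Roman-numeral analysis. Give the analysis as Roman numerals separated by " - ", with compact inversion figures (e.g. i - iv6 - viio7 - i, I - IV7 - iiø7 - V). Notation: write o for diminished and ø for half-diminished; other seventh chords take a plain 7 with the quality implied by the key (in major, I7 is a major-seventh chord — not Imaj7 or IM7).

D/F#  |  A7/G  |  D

D/F# has root D, degree 1 in D major, so I6.
A7/G has root A, degree 5 in D major, so V42.
D has root D, degree 1 in D major, so I.

I6 - V42 - I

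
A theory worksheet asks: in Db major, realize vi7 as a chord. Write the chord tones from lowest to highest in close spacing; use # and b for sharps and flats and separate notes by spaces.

Bb Db F Ab

The numeral's case and figure indicate a minor seventh chord. In Db major its root, the sixth degree, is Bb.
Stacking thirds from Bb gives Bb-Db-F-Ab.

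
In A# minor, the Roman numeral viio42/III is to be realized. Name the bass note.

The applied chord viio42/III is rooted on B#: B#-D#-F#-A.
The figure 42 means third inversion — the seventh is in the bass.

A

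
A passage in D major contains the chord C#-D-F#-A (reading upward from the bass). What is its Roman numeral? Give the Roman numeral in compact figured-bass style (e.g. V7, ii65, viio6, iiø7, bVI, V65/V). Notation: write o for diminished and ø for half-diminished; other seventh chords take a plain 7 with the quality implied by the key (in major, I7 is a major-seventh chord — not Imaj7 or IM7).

Stacked in thirds the chord is D-F#-A-C#: a major seventh chord on D.
In D major, D is the tonic; the diatonic major seventh chord there is I7.
With C# in the bass the chord is in third inversion, so the figured bass is 42.

I42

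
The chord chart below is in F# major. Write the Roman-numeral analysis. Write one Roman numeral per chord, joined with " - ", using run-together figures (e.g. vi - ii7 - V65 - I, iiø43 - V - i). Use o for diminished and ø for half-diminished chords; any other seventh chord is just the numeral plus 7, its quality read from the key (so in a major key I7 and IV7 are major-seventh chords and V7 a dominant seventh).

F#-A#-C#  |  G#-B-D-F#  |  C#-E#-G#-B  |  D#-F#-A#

F#-A#-C# has root F#, degree 1 in F# major, so I.
G#-B-D-F#: G# with this quality isn't in the key; it's iiø7, borrowed from the parallel minor.
C#-E#-G#-B has root C#, degree 5 in F# major, so V7.
D#-F#-A#: root D# is the submediant; minor triad there is vi.

I - iiø7 - V7 - vi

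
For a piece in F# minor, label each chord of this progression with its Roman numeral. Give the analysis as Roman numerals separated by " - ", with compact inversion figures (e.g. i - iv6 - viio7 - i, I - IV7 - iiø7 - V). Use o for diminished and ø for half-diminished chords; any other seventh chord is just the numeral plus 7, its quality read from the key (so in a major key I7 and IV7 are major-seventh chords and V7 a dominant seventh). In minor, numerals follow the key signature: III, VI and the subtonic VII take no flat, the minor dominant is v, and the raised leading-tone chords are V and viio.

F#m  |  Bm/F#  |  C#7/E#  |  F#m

F#m: minor triad on F# = scale degree 1 → i.
Bm/F#: minor triad on B = scale degree 4 → iv64.
C#7/E#: dominant seventh chord on C# = scale degree 5 → V65.
F#m: minor triad on F# = scale degree 1 → i.

i - iv64 - V65 - i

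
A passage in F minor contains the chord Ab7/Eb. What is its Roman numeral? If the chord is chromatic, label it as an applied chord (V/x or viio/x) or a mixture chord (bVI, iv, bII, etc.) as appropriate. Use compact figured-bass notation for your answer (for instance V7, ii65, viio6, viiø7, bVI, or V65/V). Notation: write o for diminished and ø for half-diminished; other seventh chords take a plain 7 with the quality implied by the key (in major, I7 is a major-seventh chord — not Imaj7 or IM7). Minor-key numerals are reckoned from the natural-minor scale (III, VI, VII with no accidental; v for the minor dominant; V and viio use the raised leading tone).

V43/VI

Stacked in thirds the chord is Ab-C-Eb-Gb: a dominant seventh chord on Ab.
Ab is not a diatonic chord root with this quality in F minor, but it lies a perfect fifth above Db (VI), so the chord functions as an applied dominant of VI.
With Eb in the bass the chord is in second inversion, so the figured bass is 43.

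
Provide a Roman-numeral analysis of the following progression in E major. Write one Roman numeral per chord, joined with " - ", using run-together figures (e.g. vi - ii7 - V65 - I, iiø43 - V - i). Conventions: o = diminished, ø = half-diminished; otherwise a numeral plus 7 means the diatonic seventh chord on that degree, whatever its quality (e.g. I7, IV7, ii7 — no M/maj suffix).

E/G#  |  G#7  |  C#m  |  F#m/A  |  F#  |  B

I6 - V7/vi - vi - ii6 - V/V - V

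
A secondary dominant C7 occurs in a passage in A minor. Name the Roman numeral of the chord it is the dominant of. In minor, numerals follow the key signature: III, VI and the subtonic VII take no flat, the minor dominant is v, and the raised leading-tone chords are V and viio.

The chord is a dominant seventh chord on C.
A dominant resolves down a perfect fifth: C → F. In A minor, F is scale degree 6, i.e. VI.

VI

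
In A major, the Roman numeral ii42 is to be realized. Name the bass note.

A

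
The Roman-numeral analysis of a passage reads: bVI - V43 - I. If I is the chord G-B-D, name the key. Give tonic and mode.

G major

The chord G is a major triad rooted on G; its label is I.
If G is scale degree 1 and the mode makes that degree carry a major triad, the tonic is G and the mode is major.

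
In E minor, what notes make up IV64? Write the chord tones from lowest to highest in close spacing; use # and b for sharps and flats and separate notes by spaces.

E A C#

Scale degree 4 in E minor is A; here the chord built on it is altered to a major triad. IV64 is the major subdominant, borrowed from the parallel major.
So the chord is A-C#-E.
The figured bass 64 indicates second inversion, placing the fifth (E) in the bass: E-A-C#.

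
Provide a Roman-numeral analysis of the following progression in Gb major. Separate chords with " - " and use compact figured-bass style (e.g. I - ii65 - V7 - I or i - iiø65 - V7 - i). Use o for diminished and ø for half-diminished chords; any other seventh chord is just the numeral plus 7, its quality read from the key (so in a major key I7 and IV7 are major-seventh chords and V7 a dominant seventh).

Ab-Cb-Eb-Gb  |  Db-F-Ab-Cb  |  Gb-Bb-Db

ii7 - V7 - I

Ab-Cb-Eb-Gb: root Ab is the supertonic; minor seventh chord there is ii7.
Db-F-Ab-Cb: dominant seventh chord on Db = scale degree 5 → V7.
Gb-Bb-Db has root Gb, degree 1 in Gb major, so I.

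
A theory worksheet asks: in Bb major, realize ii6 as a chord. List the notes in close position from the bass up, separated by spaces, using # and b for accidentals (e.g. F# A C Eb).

Eb G C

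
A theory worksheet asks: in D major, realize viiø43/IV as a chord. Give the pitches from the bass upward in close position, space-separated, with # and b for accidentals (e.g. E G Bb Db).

The slash marks an applied leading-tone chord: viio of IV. In D major, IV is G, so the leading tone to it is F#, a half step below.
Building a half-diminished seventh chord on F# gives F#-A-C-E.
The figured bass 43 indicates second inversion, placing the fifth (C) in the bass: C-E-F#-A.

C E F# A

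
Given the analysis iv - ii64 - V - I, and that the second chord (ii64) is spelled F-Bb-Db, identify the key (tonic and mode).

ii64 is given as F-Bb-Db — a minor triad with root Bb.
Counting down one scale step from Bb places the tonic on Ab; a minor triad on degree 2 is diatonic only in major.

Ab major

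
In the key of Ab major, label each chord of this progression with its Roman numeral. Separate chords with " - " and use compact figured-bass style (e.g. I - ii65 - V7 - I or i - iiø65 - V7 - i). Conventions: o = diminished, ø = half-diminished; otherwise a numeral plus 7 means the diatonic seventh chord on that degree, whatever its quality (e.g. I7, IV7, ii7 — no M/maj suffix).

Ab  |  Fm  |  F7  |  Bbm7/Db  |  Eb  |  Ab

Ab: major triad on Ab = scale degree 1 → I.
Fm: root F is the submediant; minor triad there is vi.
F7: chromatic; F is V of ii, so V7/ii.
Bbm7/Db: minor seventh chord on Bb = scale degree 2 → ii65.
Eb: root Eb is the dominant; major triad there is V.
Ab has root Ab, degree 1 in Ab major, so I.

I - vi - V7/ii - ii65 - V - I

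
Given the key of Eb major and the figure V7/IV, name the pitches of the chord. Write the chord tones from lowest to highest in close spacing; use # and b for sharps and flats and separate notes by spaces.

Eb G Bb Db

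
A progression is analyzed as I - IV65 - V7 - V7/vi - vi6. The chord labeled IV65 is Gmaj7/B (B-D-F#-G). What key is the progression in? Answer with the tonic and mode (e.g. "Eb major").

The anchor chord is a major seventh chord on G, labeled IV65.
If G is scale degree 4 and the mode makes that degree carry a major seventh chord, the tonic is D and the mode is major.

D major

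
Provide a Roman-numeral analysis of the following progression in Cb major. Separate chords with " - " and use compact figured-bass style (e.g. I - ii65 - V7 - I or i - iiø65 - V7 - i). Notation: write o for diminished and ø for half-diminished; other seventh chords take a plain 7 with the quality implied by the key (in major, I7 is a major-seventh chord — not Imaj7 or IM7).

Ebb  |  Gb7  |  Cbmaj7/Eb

bIII - V7 - I65

Ebb: major triad on Ebb — chromatic; bIII (borrowed from the parallel minor).
Gb7: dominant seventh chord on Gb = scale degree 5 → V7.
Cbmaj7/Eb: major seventh chord on Cb = scale degree 1 → I65.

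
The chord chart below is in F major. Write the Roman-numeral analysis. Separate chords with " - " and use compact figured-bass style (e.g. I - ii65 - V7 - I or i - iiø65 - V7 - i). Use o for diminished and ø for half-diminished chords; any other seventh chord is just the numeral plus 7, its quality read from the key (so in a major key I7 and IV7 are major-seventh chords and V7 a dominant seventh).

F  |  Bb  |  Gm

I - IV - ii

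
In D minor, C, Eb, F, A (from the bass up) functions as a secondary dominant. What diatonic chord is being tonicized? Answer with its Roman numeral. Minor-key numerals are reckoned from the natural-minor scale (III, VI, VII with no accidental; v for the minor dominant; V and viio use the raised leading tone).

VI

The chord is a dominant seventh chord on F.
A dominant resolves down a perfect fifth: F → Bb. In D minor, Bb is scale degree 6, i.e. VI.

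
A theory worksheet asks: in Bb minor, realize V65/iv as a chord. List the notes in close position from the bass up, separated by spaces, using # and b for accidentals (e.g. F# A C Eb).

D F Ab Bb

The slash means an applied dominant: we want the dominant of iv. In Bb minor, iv is Eb minor, and its dominant is built on Bb.
Building a dominant seventh chord on Bb gives Bb-D-F-Ab.
With the 65 figure the chord is in first inversion; from the bass D upward in close position it reads D-F-Ab-Bb.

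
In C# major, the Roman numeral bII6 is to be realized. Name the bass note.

bII in C# major has root D; the chord is D-F#-A.
The figure 6 means first inversion — the third is in the bass.

F#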